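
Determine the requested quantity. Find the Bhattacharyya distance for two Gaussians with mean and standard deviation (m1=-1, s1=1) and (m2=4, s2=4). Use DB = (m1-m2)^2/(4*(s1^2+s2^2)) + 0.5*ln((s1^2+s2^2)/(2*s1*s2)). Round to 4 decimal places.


Bhattacharyya distance between two Gaussians:
DB = (m1-m2)^2/(4*(s1^2+s2^2)) + (1/2)*ln((s1^2+s2^2)/(2*s1*s2)).
(m1-m2)^2 = (-5)^2 = 25.
s1^2+s2^2 = 1 + 16 = 17.
term1 = 25/68 = 0.367647.
term2 = 0.5*ln(17/8.0) = 0.376886.
DB = 0.367647 + 0.376886 = 0.7445

0.7445


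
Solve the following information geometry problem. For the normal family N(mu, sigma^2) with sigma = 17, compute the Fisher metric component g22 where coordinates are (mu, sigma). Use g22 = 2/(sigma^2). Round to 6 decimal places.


For the 2-parameter normal family, the Fisher metric has:
  g11 = 1/sigma^2, g22 = 2/sigma^2.
sigma = 17, sigma^2 = 289.
g22 = 0.006920

0.006920


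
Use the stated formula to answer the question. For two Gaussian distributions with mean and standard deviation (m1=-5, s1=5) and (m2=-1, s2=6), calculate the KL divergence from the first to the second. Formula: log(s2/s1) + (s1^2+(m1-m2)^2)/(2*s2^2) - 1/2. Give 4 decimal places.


KL divergence between normal distributions:
KL = log(s2/s1) + (s1^2 + (m1-m2)^2)/(2*s2^2) - 1/2.
log(6/5) = 0.182322.
(5^2 + (-5--1)^2)/(2*6^2) = (25 + 16)/72 = 0.569444.
KL = 0.182322 + 0.569444 - 0.5 = 0.2518

0.2518


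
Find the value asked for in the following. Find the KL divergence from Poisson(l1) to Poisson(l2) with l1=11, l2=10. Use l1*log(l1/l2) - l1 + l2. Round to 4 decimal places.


KL divergence for Poisson:
KL = l1*log(l1/l2) - l1 + l2.
l1 = 11, l2 = 10.
log(11/10) = 0.09531.
l1*log(l1/l2) = 11 * 0.09531 = 1.048412.
KL = 1.048412 - 11 + 10 = 0.0484

0.0484


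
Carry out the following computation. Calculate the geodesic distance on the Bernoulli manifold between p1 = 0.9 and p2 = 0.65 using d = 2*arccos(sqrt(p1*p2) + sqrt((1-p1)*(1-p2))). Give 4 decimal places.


Geodesic distance on Bernoulli manifold:
d(p1,p2) = 2*arccos(sqrt(p1*p2) + sqrt((1-p1)*(1-p2))).
sqrt(p1*p2) = sqrt(0.9*0.65) = 0.764853.
sqrt((1-p1)*(1-p2)) = sqrt(0.1*0.35) = 0.187083.
arg = 0.764853 + 0.187083 = 0.951936.
d = 2*arccos(0.951936) = 0.6226

0.6226


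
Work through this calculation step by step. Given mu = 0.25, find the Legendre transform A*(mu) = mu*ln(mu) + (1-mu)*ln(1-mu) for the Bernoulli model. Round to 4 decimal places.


Legendre transform for Bernoulli:
A*(mu) = mu*log(mu) + (1-mu)*log(1-mu).
mu = 0.25, 1-mu = 0.75.
mu*log(mu) = 0.25*log(0.25) = -0.346574.
(1-mu)*log(1-mu) = 0.75*log(0.75) = -0.215762.
A* = -0.346574 + -0.215762 = -0.5623

-0.5623


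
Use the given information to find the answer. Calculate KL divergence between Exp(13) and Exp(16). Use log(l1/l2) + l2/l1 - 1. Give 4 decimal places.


KL divergence for exponential family:
KL = log(l1/l2) + l2/l1 - 1.
log(13/16) = -0.207639.
16/13 = 1.230769.
KL = -0.207639 + 1.230769 - 1 = 0.0231

0.0231


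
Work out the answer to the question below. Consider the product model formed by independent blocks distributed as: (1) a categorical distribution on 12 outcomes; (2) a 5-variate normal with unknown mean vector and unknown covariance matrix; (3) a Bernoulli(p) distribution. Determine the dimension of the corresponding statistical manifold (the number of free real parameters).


The dimension of a statistical manifold equals the number of free
(independent) real parameters of the model. For a product of independent
blocks the parameter counts add.
- categorical on 12 outcomes (probabilities sum to 1): 12-1 = 11.
- 5-variate normal: 5 (mean) + 5*6/2 = 15 (symmetric covariance) = 20.
- Bernoulli (p): 1.
Total = 11 + 20 + 1 = 32.
Dimension = 32

32


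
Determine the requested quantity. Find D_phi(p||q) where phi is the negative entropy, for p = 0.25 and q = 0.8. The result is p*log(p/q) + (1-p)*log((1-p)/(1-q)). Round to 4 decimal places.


Bregman divergence with negative entropy generator:
D = p*log(p/q) + (1-p)*log((1-p)/(1-q)).
p = 0.25, q = 0.8.
p*log(p/q) = 0.25*log(0.25/0.8) = -0.290788.
(1-p)*log((1-p)/(1-q)) = 0.75*log(0.75/0.2) = 0.991317.
D = -0.290788 + 0.991317 = 0.7005

0.7005


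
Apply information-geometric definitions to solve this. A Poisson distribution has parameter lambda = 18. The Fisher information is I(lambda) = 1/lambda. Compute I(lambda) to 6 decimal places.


Fisher information for Poisson: I(lambda) = 1/lambda.
lambda = 18.
I(lambda) = 1/18 = 0.055556

0.055556


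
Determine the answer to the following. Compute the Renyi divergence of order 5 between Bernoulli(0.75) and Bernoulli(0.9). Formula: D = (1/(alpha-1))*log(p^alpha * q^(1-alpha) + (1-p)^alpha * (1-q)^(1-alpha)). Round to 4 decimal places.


Renyi divergence of order alpha between Bernoulli distributions:
D = (1/(alpha-1))*log(p^alpha * q^(1-alpha) + (1-p)^alpha * (1-q)^(1-alpha)).
alpha = 5, p = 0.75, q = 0.9.
p^alpha * q^(1-alpha) = 0.75^5 * 0.9^-4 = 0.36169.
(1-p)^alpha * (1-q)^(1-alpha) = 0.25^5 * 0.1^-4 = 9.765625.
sum = 0.36169 + 9.765625 = 10.127315.
D = (1/4)*log(10.127315) = 0.5788

0.5788


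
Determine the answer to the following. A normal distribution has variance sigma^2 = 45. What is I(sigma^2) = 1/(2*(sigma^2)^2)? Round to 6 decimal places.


Fisher information for variance: I(sigma^2) = 1/(2*sigma^4).
sigma^2 = 45, so sigma^4 = 2025.
I = 1/(2*2025) = 1/4050 = 0.000247

0.000247


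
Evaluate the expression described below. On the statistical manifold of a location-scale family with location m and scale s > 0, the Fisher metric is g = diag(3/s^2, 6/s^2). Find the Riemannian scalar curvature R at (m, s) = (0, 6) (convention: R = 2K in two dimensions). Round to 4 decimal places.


The metric has the form g = (A dm^2 + B ds^2)/s^2 with A = 3, B = 6.
Substitute u = sqrt(A/B)*m: g = B*(du^2 + ds^2)/s^2, i.e. B times the
Poincare upper half-plane metric, which has constant Gaussian curvature -1.
Scaling a 2D metric by a constant c divides the Gaussian curvature by c,
so K = -1/B = -1/(6) = -0.1667 everywhere (the point (m, s) = (0, 6) is irrelevant:
the curvature is constant).
Scalar curvature in dimension 2: R = 2K = -2/(6) = -0.3333.

-0.3333


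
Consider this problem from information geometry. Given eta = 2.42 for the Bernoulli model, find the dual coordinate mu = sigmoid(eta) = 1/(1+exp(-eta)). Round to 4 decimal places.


Dual coordinate (expectation parameter) for Bernoulli:
mu = 1/(1+exp(-eta)).
eta = 2.42.
exp(-eta) = exp(-2.42) = 0.088922.
mu = 1/(1+0.088922) = 0.9183

0.9183


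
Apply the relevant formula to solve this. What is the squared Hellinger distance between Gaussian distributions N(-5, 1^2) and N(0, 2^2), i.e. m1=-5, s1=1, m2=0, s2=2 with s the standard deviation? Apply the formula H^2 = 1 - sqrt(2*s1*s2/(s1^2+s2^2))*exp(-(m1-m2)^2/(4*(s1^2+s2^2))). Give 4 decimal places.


Squared Hellinger distance for Gaussians:
H^2 = 1 - sqrt(2*s1*s2/(s1^2+s2^2)) * exp(-(m1-m2)^2/(4*(s1^2+s2^2))).
s1^2 = 1, s2^2 = 4, s1^2+s2^2 = 5.
sqrt(2*1*2/(5)) = 0.894427.
(m1-m2)^2 = (-5)^2 = 25.
exp(-25/(4*5)) = exp(-1.25) = 0.286505.
H^2 = 1 - 0.894427*0.286505 = 0.7437

0.7437


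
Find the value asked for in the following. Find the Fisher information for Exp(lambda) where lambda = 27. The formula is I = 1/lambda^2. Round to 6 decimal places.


Fisher information for exponential: I(lambda) = 1/lambda^2.
lambda = 27, lambda^2 = 729.
I = 1/729 = 0.001372

0.001372


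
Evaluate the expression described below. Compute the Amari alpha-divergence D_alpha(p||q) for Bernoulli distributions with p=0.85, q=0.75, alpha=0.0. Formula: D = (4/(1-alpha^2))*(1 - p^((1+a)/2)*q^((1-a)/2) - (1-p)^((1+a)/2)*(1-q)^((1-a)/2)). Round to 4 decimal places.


Amari alpha-divergence:
D = (4/(1-alpha^2))*(1 - p^((1+a)/2)*q^((1-a)/2) - (1-p)^((1+a)/2)*(1-q)^((1-a)/2)).
alpha = 0.0, p = 0.85, q = 0.75.
e1 = (1+alpha)/2 = 0.5, e2 = (1-alpha)/2 = 0.5.
t1 = p^e1 * q^e2 = 0.85^0.5 * 0.75^0.5 = 0.798436.
t2 = (1-p)^e1 * (1-q)^e2 = 0.15^0.5 * 0.25^0.5 = 0.193649.
4/(1-alpha^2) = 4.0.
D = 4.0*(1 - 0.798436 - 0.193649) = 0.0317

0.0317


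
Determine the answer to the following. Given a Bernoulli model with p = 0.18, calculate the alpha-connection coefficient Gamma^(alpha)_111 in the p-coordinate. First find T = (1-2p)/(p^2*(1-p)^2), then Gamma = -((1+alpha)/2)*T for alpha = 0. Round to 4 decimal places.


Skewness (Amari-Chentsov) tensor: T = (1-2p)/(p^2*(1-p)^2).
p = 0.18, 1-2p = 0.64, p^2 = 0.0324, (1-p)^2 = 0.6724.
T = 0.64/(0.0324 * 0.6724) = 29.376988.
In the p-coordinate, Gamma^(alpha) = Gamma^(0) - (alpha/2)*T with Gamma^(0) = (1/2)*g'(p) = -T/2,
so Gamma^(alpha) = -((1+alpha)/2)*T.
alpha = 0, -(1+alpha)/2 = -0.5.
Gamma = -0.5 * 29.376988 = -14.6885

-14.6885


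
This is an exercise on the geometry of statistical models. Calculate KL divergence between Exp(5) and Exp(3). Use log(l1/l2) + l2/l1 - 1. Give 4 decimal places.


KL divergence for exponential family:
KL = log(l1/l2) + l2/l1 - 1.
log(5/3) = 0.510826.
3/5 = 0.6.
KL = 0.510826 + 0.6 - 1 = 0.1108

0.1108


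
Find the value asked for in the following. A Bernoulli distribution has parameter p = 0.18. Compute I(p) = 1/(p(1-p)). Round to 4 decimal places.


For Bernoulli(p), Fisher information is I(p) = 1/(p*(1-p)).
p = 0.18, 1-p = 0.82.
p*(1-p) = 0.1476.
I(p) = 1/0.1476 = 6.7751

6.7751


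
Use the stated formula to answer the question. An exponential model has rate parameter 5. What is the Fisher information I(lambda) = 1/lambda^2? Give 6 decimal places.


Fisher information for exponential: I(lambda) = 1/lambda^2.
lambda = 5, lambda^2 = 25.
I = 1/25 = 0.040000

0.040000


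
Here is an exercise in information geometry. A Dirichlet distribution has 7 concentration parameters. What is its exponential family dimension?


Exponential family dimension calculation:
Dirichlet with 7 components has 7 natural parameters.

7


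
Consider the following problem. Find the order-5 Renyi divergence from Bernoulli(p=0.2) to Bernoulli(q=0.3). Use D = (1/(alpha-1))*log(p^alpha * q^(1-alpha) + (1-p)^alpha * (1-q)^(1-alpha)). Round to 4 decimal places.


Renyi divergence of order alpha between Bernoulli distributions:
D = (1/(alpha-1))*log(p^alpha * q^(1-alpha) + (1-p)^alpha * (1-q)^(1-alpha)).
alpha = 5, p = 0.2, q = 0.3.
p^alpha * q^(1-alpha) = 0.2^5 * 0.3^-4 = 0.039506.
(1-p)^alpha * (1-q)^(1-alpha) = 0.8^5 * 0.7^-4 = 1.364765.
sum = 0.039506 + 1.364765 = 1.404271.
D = (1/4)*log(1.404271) = 0.0849

0.0849


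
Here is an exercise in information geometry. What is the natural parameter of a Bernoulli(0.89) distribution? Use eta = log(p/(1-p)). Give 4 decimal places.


Natural parameter for Bernoulli: eta = log(p/(1-p)).
p = 0.89, 1-p = 0.11.
p/(1-p) = 8.090909.
eta = log(8.090909) = 2.0907

2.0907


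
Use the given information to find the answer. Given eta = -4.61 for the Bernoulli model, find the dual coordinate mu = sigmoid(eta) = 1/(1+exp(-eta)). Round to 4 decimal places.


Dual coordinate (expectation parameter) for Bernoulli:
mu = 1/(1+exp(-eta)).
eta = -4.61.
exp(-eta) = exp(4.61) = 100.48415.
mu = 1/(1+100.48415) = 0.0099

0.0099


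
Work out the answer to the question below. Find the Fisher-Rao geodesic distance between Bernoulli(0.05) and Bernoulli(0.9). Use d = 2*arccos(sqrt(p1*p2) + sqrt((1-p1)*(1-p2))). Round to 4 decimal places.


Geodesic distance on Bernoulli manifold:
d(p1,p2) = 2*arccos(sqrt(p1*p2) + sqrt((1-p1)*(1-p2))).
sqrt(p1*p2) = sqrt(0.05*0.9) = 0.212132.
sqrt((1-p1)*(1-p2)) = sqrt(0.95*0.1) = 0.308221.
arg = 0.212132 + 0.308221 = 0.520353.
d = 2*arccos(0.520353) = 2.0471

2.0471


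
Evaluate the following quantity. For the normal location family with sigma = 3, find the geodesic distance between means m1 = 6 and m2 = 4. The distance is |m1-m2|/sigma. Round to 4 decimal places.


On the fixed-variance normal subfamily, geodesic distance = |m1-m2|/sigma.
|6 - 4| = 2.
sigma = 3.
d = 2/3 = 0.6667

0.6667


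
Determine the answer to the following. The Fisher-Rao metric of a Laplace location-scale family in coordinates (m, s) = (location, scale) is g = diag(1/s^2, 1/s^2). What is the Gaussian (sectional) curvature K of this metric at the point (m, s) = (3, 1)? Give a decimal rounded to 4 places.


The metric has the form g = (A dm^2 + B ds^2)/s^2 with A = 1, B = 1.
Substitute u = sqrt(A/B)*m: g = B*(du^2 + ds^2)/s^2, i.e. B times the
Poincare upper half-plane metric, which has constant Gaussian curvature -1.
Scaling a 2D metric by a constant c divides the Gaussian curvature by c,
so K = -1/B = -1/(1) = -1.0000 everywhere (the point (m, s) = (3, 1) is irrelevant:
the curvature is constant).
The requested Gaussian curvature is K = -1.0000.

-1.0000


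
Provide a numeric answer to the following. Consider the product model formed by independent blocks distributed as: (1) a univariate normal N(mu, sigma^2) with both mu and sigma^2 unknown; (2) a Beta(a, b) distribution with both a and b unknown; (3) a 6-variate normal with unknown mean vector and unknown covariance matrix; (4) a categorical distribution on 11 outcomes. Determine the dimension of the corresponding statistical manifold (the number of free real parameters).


The dimension of a statistical manifold equals the number of free
(independent) real parameters of the model. For a product of independent
blocks the parameter counts add.
- normal (mu, sigma^2): 2.
- Beta (a, b): 2.
- 6-variate normal: 6 (mean) + 6*7/2 = 21 (symmetric covariance) = 27.
- categorical on 11 outcomes (probabilities sum to 1): 11-1 = 10.
Total = 2 + 2 + 27 + 10 = 41.
Dimension = 41

41


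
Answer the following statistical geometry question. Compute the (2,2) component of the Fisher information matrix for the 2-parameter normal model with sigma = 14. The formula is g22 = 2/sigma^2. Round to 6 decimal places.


For the 2-parameter normal family, the Fisher metric has:
  g11 = 1/sigma^2, g22 = 2/sigma^2.
sigma = 14, sigma^2 = 196.
g22 = 0.010204

0.010204


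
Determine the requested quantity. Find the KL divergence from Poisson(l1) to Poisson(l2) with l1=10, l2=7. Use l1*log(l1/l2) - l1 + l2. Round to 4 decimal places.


KL divergence for Poisson:
KL = l1*log(l1/l2) - l1 + l2.
l1 = 10, l2 = 7.
log(10/7) = 0.356675.
l1*log(l1/l2) = 10 * 0.356675 = 3.566749.
KL = 3.566749 - 10 + 7 = 0.5667

0.5667


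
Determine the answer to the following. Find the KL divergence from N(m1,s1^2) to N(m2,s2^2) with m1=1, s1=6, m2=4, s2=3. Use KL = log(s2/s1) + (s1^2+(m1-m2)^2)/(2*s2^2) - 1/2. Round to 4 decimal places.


KL divergence between normal distributions:
KL = log(s2/s1) + (s1^2 + (m1-m2)^2)/(2*s2^2) - 1/2.
log(3/6) = -0.693147.
(6^2 + (1-4)^2)/(2*3^2) = (36 + 9)/18 = 2.5.
KL = -0.693147 + 2.5 - 0.5 = 1.3069

1.3069


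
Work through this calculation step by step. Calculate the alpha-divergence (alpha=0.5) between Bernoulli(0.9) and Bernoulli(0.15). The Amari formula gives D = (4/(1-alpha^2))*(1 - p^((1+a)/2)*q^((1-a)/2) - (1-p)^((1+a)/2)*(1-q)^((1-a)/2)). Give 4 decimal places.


Amari alpha-divergence:
D = (4/(1-alpha^2))*(1 - p^((1+a)/2)*q^((1-a)/2) - (1-p)^((1+a)/2)*(1-q)^((1-a)/2)).
alpha = 0.5, p = 0.9, q = 0.15.
e1 = (1+alpha)/2 = 0.75, e2 = (1-alpha)/2 = 0.25.
t1 = p^e1 * q^e2 = 0.9^0.75 * 0.15^0.25 = 0.575049.
t2 = (1-p)^e1 * (1-q)^e2 = 0.1^0.75 * 0.85^0.25 = 0.170748.
4/(1-alpha^2) = 5.333333.
D = 5.333333*(1 - 0.575049 - 0.170748) = 1.3558

1.3558


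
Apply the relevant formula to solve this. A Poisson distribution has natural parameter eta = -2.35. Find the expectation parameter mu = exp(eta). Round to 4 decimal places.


Expectation parameter for Poisson exponential family:
mu = exp(eta).
eta = -2.35.
mu = exp(-2.35) = 0.0954

0.0954


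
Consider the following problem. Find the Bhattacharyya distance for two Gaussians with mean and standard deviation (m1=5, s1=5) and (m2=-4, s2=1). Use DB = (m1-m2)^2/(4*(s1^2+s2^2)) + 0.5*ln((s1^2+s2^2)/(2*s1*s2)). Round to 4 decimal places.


Bhattacharyya distance between two Gaussians:
DB = (m1-m2)^2/(4*(s1^2+s2^2)) + (1/2)*ln((s1^2+s2^2)/(2*s1*s2)).
(m1-m2)^2 = (9)^2 = 81.
s1^2+s2^2 = 25 + 1 = 26.
term1 = 81/104 = 0.778846.
term2 = 0.5*ln(26/10.0) = 0.477756.
DB = 0.778846 + 0.477756 = 1.2566

1.2566


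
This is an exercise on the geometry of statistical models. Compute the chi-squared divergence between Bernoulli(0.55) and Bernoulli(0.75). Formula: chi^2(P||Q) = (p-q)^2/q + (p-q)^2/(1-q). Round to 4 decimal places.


Chi-squared divergence between Bernoulli distributions:
chi^2 = (p-q)^2/q + (p-q)^2/(1-q).
p = 0.55, q = 0.75, p-q = -0.2.
(p-q)^2 = 0.04.
term1 = 0.04/0.75 = 0.053333.
term2 = 0.04/0.25 = 0.16.
chi^2 = 0.053333 + 0.16 = 0.2133

0.2133


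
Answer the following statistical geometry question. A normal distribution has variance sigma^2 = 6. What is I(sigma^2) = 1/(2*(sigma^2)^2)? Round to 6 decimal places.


Fisher information for variance: I(sigma^2) = 1/(2*sigma^4).
sigma^2 = 6, so sigma^4 = 36.
I = 1/(2*36) = 1/72 = 0.013889

0.013889


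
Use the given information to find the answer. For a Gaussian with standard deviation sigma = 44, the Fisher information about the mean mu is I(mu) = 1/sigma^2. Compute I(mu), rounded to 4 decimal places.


The Fisher information for the mean of a normal distribution is I(mu) = 1/sigma^2.
sigma = 44, so sigma^2 = 1936.
I(mu) = 1/1936 = 0.0005

0.0005


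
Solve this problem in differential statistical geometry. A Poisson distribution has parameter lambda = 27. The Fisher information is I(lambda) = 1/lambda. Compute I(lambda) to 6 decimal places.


Fisher information for Poisson: I(lambda) = 1/lambda.
lambda = 27.
I(lambda) = 1/27 = 0.037037

0.037037


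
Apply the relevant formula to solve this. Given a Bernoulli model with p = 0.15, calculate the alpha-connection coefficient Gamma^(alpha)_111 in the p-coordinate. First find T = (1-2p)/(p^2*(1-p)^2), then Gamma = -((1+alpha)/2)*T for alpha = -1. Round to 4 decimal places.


Skewness (Amari-Chentsov) tensor: T = (1-2p)/(p^2*(1-p)^2).
p = 0.15, 1-2p = 0.7, p^2 = 0.0225, (1-p)^2 = 0.7225.
T = 0.7/(0.0225 * 0.7225) = 43.060361.
In the p-coordinate, Gamma^(alpha) = Gamma^(0) - (alpha/2)*T with Gamma^(0) = (1/2)*g'(p) = -T/2,
so Gamma^(alpha) = -((1+alpha)/2)*T.
alpha = -1, -(1+alpha)/2 = 0.0.
Gamma = 0.0 * 43.060361 = 0.0000

0.0000


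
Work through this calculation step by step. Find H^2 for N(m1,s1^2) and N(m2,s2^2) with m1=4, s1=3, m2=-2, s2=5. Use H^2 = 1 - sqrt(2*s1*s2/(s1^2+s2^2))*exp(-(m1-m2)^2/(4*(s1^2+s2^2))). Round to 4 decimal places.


Squared Hellinger distance for Gaussians:
H^2 = 1 - sqrt(2*s1*s2/(s1^2+s2^2)) * exp(-(m1-m2)^2/(4*(s1^2+s2^2))).
s1^2 = 9, s2^2 = 25, s1^2+s2^2 = 34.
sqrt(2*3*5/(34)) = 0.939336.
(m1-m2)^2 = (6)^2 = 36.
exp(-36/(4*34)) = exp(-0.264706) = 0.767432.
H^2 = 1 - 0.939336*0.767432 = 0.2791

0.2791


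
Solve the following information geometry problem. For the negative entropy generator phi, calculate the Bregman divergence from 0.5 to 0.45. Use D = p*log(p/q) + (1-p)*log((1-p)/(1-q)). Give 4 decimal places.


Bregman divergence with negative entropy generator:
D = p*log(p/q) + (1-p)*log((1-p)/(1-q)).
p = 0.5, q = 0.45.
p*log(p/q) = 0.5*log(0.5/0.45) = 0.05268.
(1-p)*log((1-p)/(1-q)) = 0.5*log(0.5/0.55) = -0.047655.
D = 0.05268 + -0.047655 = 0.0050

0.0050


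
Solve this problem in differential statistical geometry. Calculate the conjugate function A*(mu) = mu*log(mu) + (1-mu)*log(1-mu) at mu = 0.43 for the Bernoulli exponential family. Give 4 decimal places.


Legendre transform for Bernoulli:
A*(mu) = mu*log(mu) + (1-mu)*log(1-mu).
mu = 0.43, 1-mu = 0.57.
mu*log(mu) = 0.43*log(0.43) = -0.362907.
(1-mu)*log(1-mu) = 0.57*log(0.57) = -0.320408.
A* = -0.362907 + -0.320408 = -0.6833

-0.6833


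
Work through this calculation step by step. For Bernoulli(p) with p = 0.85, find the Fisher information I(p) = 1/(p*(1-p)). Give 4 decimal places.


For Bernoulli(p), Fisher information is I(p) = 1/(p*(1-p)).
p = 0.85, 1-p = 0.15.
p*(1-p) = 0.1275.
I(p) = 1/0.1275 = 7.8431

7.8431


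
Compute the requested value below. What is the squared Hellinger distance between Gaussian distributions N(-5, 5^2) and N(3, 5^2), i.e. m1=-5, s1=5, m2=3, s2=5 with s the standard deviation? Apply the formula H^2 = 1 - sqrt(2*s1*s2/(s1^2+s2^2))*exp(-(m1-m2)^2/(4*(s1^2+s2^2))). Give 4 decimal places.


Squared Hellinger distance for Gaussians:
H^2 = 1 - sqrt(2*s1*s2/(s1^2+s2^2)) * exp(-(m1-m2)^2/(4*(s1^2+s2^2))).
s1^2 = 25, s2^2 = 25, s1^2+s2^2 = 50.
sqrt(2*5*5/(50)) = 1.0.
(m1-m2)^2 = (-8)^2 = 64.
exp(-64/(4*50)) = exp(-0.32) = 0.726149.
H^2 = 1 - 1.0*0.726149 = 0.2739

0.2739


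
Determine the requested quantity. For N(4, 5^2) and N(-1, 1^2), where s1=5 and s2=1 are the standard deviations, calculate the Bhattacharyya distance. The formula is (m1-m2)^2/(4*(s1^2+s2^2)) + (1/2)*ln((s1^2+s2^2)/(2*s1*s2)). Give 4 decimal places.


Bhattacharyya distance between two Gaussians:
DB = (m1-m2)^2/(4*(s1^2+s2^2)) + (1/2)*ln((s1^2+s2^2)/(2*s1*s2)).
(m1-m2)^2 = (5)^2 = 25.
s1^2+s2^2 = 25 + 1 = 26.
term1 = 25/104 = 0.240385.
term2 = 0.5*ln(26/10.0) = 0.477756.
DB = 0.240385 + 0.477756 = 0.7181

0.7181


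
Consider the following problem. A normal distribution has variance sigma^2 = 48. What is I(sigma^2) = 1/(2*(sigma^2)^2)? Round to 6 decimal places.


Fisher information for variance: I(sigma^2) = 1/(2*sigma^4).
sigma^2 = 48, so sigma^4 = 2304.
I = 1/(2*2304) = 1/4608 = 0.000217

0.000217


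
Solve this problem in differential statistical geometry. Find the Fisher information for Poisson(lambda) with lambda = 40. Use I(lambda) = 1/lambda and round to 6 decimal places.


Fisher information for Poisson: I(lambda) = 1/lambda.
lambda = 40.
I(lambda) = 1/40 = 0.025000

0.025000


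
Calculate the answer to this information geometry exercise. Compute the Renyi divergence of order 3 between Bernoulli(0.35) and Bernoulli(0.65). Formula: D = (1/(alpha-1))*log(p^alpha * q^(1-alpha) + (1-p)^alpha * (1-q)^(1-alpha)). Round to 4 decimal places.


Renyi divergence of order alpha between Bernoulli distributions:
D = (1/(alpha-1))*log(p^alpha * q^(1-alpha) + (1-p)^alpha * (1-q)^(1-alpha)).
alpha = 3, p = 0.35, q = 0.65.
p^alpha * q^(1-alpha) = 0.35^3 * 0.65^-2 = 0.101479.
(1-p)^alpha * (1-q)^(1-alpha) = 0.65^3 * 0.35^-2 = 2.241837.
sum = 0.101479 + 2.241837 = 2.343316.
D = (1/2)*log(2.343316) = 0.4258

0.4258


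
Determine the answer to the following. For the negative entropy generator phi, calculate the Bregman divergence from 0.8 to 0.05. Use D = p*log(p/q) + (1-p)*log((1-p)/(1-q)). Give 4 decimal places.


Bregman divergence with negative entropy generator:
D = p*log(p/q) + (1-p)*log((1-p)/(1-q)).
p = 0.8, q = 0.05.
p*log(p/q) = 0.8*log(0.8/0.05) = 2.218071.
(1-p)*log((1-p)/(1-q)) = 0.2*log(0.2/0.95) = -0.311629.
D = 2.218071 + -0.311629 = 1.9064

1.9064


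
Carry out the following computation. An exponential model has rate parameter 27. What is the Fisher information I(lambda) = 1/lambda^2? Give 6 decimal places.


Fisher information for exponential: I(lambda) = 1/lambda^2.
lambda = 27, lambda^2 = 729.
I = 1/729 = 0.001372

0.001372


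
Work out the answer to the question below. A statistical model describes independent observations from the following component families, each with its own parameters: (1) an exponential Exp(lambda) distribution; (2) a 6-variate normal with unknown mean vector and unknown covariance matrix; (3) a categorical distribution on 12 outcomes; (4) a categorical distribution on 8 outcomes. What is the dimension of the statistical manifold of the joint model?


The dimension of a statistical manifold equals the number of free
(independent) real parameters of the model. For a product of independent
blocks the parameter counts add.
- exponential (lambda): 1.
- 6-variate normal: 6 (mean) + 6*7/2 = 21 (symmetric covariance) = 27.
- categorical on 12 outcomes (probabilities sum to 1): 12-1 = 11.
- categorical on 8 outcomes (probabilities sum to 1): 8-1 = 7.
Total = 1 + 27 + 11 + 7 = 46.
Dimension = 46

46


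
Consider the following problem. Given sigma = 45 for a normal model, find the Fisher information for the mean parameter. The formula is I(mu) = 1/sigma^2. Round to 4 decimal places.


The Fisher information for the mean of a normal distribution is I(mu) = 1/sigma^2.
sigma = 45, so sigma^2 = 2025.
I(mu) = 1/2025 = 0.0005

0.0005


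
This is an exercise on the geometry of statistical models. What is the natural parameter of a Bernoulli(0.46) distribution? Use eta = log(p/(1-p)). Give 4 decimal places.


Natural parameter for Bernoulli: eta = log(p/(1-p)).
p = 0.46, 1-p = 0.54.
p/(1-p) = 0.851852.
eta = log(0.851852) = -0.1603

-0.1603


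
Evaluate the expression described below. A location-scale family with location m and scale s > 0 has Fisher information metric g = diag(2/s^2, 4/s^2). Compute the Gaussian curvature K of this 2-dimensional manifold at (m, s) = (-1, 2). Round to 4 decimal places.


The metric has the form g = (A dm^2 + B ds^2)/s^2 with A = 2, B = 4.
Substitute u = sqrt(A/B)*m: g = B*(du^2 + ds^2)/s^2, i.e. B times the
Poincare upper half-plane metric, which has constant Gaussian curvature -1.
Scaling a 2D metric by a constant c divides the Gaussian curvature by c,
so K = -1/B = -1/(4) = -0.2500 everywhere (the point (m, s) = (-1, 2) is irrelevant:
the curvature is constant).
The requested Gaussian curvature is K = -0.2500.

-0.2500


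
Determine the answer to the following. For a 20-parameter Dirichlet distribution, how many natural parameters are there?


Exponential family dimension calculation:
Dirichlet with 20 components has 20 natural parameters.

20


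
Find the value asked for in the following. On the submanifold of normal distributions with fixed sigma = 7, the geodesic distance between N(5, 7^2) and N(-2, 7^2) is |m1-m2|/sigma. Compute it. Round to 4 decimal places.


On the fixed-variance normal subfamily, geodesic distance = |m1-m2|/sigma.
|5 - -2| = 7.
sigma = 7.
d = 7/7 = 1.0000

1.0000


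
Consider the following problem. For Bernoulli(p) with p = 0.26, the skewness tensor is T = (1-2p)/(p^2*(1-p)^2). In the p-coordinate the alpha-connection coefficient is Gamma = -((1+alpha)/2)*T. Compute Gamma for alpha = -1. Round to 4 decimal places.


Skewness (Amari-Chentsov) tensor: T = (1-2p)/(p^2*(1-p)^2).
p = 0.26, 1-2p = 0.48, p^2 = 0.0676, (1-p)^2 = 0.5476.
T = 0.48/(0.0676 * 0.5476) = 12.966749.
In the p-coordinate, Gamma^(alpha) = Gamma^(0) - (alpha/2)*T with Gamma^(0) = (1/2)*g'(p) = -T/2,
so Gamma^(alpha) = -((1+alpha)/2)*T.
alpha = -1, -(1+alpha)/2 = 0.0.
Gamma = 0.0 * 12.966749 = 0.0000

0.0000


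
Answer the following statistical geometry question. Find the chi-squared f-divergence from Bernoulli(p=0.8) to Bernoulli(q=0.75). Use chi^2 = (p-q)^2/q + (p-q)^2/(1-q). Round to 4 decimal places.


Chi-squared divergence between Bernoulli distributions:
chi^2 = (p-q)^2/q + (p-q)^2/(1-q).
p = 0.8, q = 0.75, p-q = 0.05.
(p-q)^2 = 0.0025.
term1 = 0.0025/0.75 = 0.003333.
term2 = 0.0025/0.25 = 0.01.
chi^2 = 0.003333 + 0.01 = 0.0133

0.0133


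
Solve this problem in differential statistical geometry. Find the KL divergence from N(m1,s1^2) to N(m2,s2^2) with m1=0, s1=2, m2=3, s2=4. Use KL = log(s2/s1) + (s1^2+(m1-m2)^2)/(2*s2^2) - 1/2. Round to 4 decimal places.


KL divergence between normal distributions:
KL = log(s2/s1) + (s1^2 + (m1-m2)^2)/(2*s2^2) - 1/2.
log(4/2) = 0.693147.
(2^2 + (0-3)^2)/(2*4^2) = (4 + 9)/32 = 0.40625.
KL = 0.693147 + 0.40625 - 0.5 = 0.5994

0.5994


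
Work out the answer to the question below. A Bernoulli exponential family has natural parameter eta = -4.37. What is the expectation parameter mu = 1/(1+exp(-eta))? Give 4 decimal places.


Dual coordinate (expectation parameter) for Bernoulli:
mu = 1/(1+exp(-eta)).
eta = -4.37.
exp(-eta) = exp(4.37) = 79.043632.
mu = 1/(1+79.043632) = 0.0125

0.0125


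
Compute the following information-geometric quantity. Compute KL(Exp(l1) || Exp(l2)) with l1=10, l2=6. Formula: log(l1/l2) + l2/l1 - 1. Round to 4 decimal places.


KL divergence for exponential family:
KL = log(l1/l2) + l2/l1 - 1.
log(10/6) = 0.510826.
6/10 = 0.6.
KL = 0.510826 + 0.6 - 1 = 0.1108

0.1108


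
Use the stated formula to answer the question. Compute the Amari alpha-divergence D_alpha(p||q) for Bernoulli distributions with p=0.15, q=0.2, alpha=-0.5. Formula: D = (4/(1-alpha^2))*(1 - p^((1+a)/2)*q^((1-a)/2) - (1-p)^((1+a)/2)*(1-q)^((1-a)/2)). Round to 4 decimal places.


Amari alpha-divergence:
D = (4/(1-alpha^2))*(1 - p^((1+a)/2)*q^((1-a)/2) - (1-p)^((1+a)/2)*(1-q)^((1-a)/2)).
alpha = -0.5, p = 0.15, q = 0.2.
e1 = (1+alpha)/2 = 0.25, e2 = (1-alpha)/2 = 0.75.
t1 = p^e1 * q^e2 = 0.15^0.25 * 0.2^0.75 = 0.186121.
t2 = (1-p)^e1 * (1-q)^e2 = 0.85^0.25 * 0.8^0.75 = 0.812217.
4/(1-alpha^2) = 5.333333.
D = 5.333333*(1 - 0.186121 - 0.812217) = 0.0089

0.0089


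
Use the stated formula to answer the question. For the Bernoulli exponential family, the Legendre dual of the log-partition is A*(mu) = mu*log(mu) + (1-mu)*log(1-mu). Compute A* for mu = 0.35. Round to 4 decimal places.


Legendre transform for Bernoulli:
A*(mu) = mu*log(mu) + (1-mu)*log(1-mu).
mu = 0.35, 1-mu = 0.65.
mu*log(mu) = 0.35*log(0.35) = -0.367438.
(1-mu)*log(1-mu) = 0.65*log(0.65) = -0.280009.
A* = -0.367438 + -0.280009 = -0.6474

-0.6474


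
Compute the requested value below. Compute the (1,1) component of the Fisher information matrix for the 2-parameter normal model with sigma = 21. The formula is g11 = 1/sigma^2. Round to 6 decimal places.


For the 2-parameter normal family, the Fisher metric has:
  g11 = 1/sigma^2, g22 = 2/sigma^2.
sigma = 21, sigma^2 = 441.
g11 = 0.002268

0.002268


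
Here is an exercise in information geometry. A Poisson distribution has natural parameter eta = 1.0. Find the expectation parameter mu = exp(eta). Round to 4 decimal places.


Expectation parameter for Poisson exponential family:
mu = exp(eta).
eta = 1.0.
mu = exp(1.0) = 2.7183

2.7183


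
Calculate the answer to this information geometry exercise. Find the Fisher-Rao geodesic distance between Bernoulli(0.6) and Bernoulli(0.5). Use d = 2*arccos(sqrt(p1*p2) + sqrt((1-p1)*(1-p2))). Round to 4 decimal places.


Geodesic distance on Bernoulli manifold:
d(p1,p2) = 2*arccos(sqrt(p1*p2) + sqrt((1-p1)*(1-p2))).
sqrt(p1*p2) = sqrt(0.6*0.5) = 0.547723.
sqrt((1-p1)*(1-p2)) = sqrt(0.4*0.5) = 0.447214.
arg = 0.547723 + 0.447214 = 0.994936.
d = 2*arccos(0.994936) = 0.2014

0.2014


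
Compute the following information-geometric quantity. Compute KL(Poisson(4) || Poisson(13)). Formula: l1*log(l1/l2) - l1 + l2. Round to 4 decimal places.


KL divergence for Poisson:
KL = l1*log(l1/l2) - l1 + l2.
l1 = 4, l2 = 13.
log(4/13) = -1.178655.
l1*log(l1/l2) = 4 * -1.178655 = -4.71462.
KL = -4.71462 - 4 + 13 = 4.2854

4.2854


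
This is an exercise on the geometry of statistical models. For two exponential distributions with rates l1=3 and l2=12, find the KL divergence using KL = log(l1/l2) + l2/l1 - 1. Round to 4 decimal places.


KL divergence for exponential family:
KL = log(l1/l2) + l2/l1 - 1.
log(3/12) = -1.386294.
12/3 = 4.0.
KL = -1.386294 + 4.0 - 1 = 1.6137

1.6137


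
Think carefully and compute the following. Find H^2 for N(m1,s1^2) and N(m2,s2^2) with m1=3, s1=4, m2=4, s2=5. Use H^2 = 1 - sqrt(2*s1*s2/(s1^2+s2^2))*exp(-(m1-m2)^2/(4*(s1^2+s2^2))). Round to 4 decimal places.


Squared Hellinger distance for Gaussians:
H^2 = 1 - sqrt(2*s1*s2/(s1^2+s2^2)) * exp(-(m1-m2)^2/(4*(s1^2+s2^2))).
s1^2 = 16, s2^2 = 25, s1^2+s2^2 = 41.
sqrt(2*4*5/(41)) = 0.98773.
(m1-m2)^2 = (-1)^2 = 1.
exp(-1/(4*41)) = exp(-0.006098) = 0.993921.
H^2 = 1 - 0.98773*0.993921 = 0.0183

0.0183


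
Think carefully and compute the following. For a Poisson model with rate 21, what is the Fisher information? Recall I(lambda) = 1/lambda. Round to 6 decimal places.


Fisher information for Poisson: I(lambda) = 1/lambda.
lambda = 21.
I(lambda) = 1/21 = 0.047619

0.047619


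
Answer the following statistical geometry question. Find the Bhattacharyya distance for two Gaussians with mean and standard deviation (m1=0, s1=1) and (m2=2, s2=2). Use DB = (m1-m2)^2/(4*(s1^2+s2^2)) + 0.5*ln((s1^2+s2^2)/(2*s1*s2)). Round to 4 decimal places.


Bhattacharyya distance between two Gaussians:
DB = (m1-m2)^2/(4*(s1^2+s2^2)) + (1/2)*ln((s1^2+s2^2)/(2*s1*s2)).
(m1-m2)^2 = (-2)^2 = 4.
s1^2+s2^2 = 1 + 4 = 5.
term1 = 4/20 = 0.2.
term2 = 0.5*ln(5/4.0) = 0.111572.
DB = 0.2 + 0.111572 = 0.3116

0.3116


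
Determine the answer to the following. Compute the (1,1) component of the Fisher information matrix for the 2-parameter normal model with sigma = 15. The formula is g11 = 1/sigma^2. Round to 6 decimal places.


For the 2-parameter normal family, the Fisher metric has:
  g11 = 1/sigma^2, g22 = 2/sigma^2.
sigma = 15, sigma^2 = 225.
g11 = 0.004444

0.004444


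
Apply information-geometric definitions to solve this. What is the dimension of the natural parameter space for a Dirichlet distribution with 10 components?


Exponential family dimension calculation:
Dirichlet with 10 components has 10 natural parameters.

10


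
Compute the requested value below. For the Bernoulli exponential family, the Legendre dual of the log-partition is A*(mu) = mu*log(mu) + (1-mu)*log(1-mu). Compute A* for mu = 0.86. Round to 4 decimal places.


Legendre transform for Bernoulli:
A*(mu) = mu*log(mu) + (1-mu)*log(1-mu).
mu = 0.86, 1-mu = 0.14.
mu*log(mu) = 0.86*log(0.86) = -0.129708.
(1-mu)*log(1-mu) = 0.14*log(0.14) = -0.275256.
A* = -0.129708 + -0.275256 = -0.4050

-0.4050


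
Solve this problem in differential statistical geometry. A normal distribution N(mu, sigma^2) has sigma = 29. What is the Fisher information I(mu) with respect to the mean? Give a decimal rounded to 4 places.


The Fisher information for the mean of a normal distribution is I(mu) = 1/sigma^2.
sigma = 29, so sigma^2 = 841.
I(mu) = 1/841 = 0.0012

0.0012


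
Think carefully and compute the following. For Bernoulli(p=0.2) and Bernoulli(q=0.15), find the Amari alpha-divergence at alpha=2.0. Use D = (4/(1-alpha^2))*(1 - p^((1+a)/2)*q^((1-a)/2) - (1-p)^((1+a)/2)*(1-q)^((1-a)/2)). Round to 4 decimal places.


Amari alpha-divergence:
D = (4/(1-alpha^2))*(1 - p^((1+a)/2)*q^((1-a)/2) - (1-p)^((1+a)/2)*(1-q)^((1-a)/2)).
alpha = 2.0, p = 0.2, q = 0.15.
e1 = (1+alpha)/2 = 1.5, e2 = (1-alpha)/2 = -0.5.
t1 = p^e1 * q^e2 = 0.2^1.5 * 0.15^-0.5 = 0.23094.
t2 = (1-p)^e1 * (1-q)^e2 = 0.8^1.5 * 0.85^-0.5 = 0.776114.
4/(1-alpha^2) = -1.333333.
D = -1.333333*(1 - 0.23094 - 0.776114) = 0.0094

0.0094


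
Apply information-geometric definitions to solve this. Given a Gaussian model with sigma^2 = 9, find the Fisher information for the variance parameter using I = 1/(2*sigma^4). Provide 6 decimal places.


Fisher information for variance: I(sigma^2) = 1/(2*sigma^4).
sigma^2 = 9, so sigma^4 = 81.
I = 1/(2*81) = 1/162 = 0.006173

0.006173


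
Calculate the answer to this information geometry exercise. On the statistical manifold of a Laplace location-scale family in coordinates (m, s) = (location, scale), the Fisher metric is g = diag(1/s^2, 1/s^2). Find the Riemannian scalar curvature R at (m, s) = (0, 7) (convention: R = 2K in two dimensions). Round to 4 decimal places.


The metric has the form g = (A dm^2 + B ds^2)/s^2 with A = 1, B = 1.
Substitute u = sqrt(A/B)*m: g = B*(du^2 + ds^2)/s^2, i.e. B times the
Poincare upper half-plane metric, which has constant Gaussian curvature -1.
Scaling a 2D metric by a constant c divides the Gaussian curvature by c,
so K = -1/B = -1/(1) = -1.0000 everywhere (the point (m, s) = (0, 7) is irrelevant:
the curvature is constant).
Scalar curvature in dimension 2: R = 2K = -2/(1) = -2.0000.

-2.0000


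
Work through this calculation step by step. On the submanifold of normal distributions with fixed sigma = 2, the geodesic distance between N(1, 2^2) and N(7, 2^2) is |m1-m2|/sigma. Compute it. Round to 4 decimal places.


On the fixed-variance normal subfamily, geodesic distance = |m1-m2|/sigma.
|1 - 7| = 6.
sigma = 2.
d = 6/2 = 3.0000

3.0000


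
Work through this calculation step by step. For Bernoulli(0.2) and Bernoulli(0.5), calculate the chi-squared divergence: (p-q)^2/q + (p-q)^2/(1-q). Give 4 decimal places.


Chi-squared divergence between Bernoulli distributions:
chi^2 = (p-q)^2/q + (p-q)^2/(1-q).
p = 0.2, q = 0.5, p-q = -0.3.
(p-q)^2 = 0.09.
term1 = 0.09/0.5 = 0.18.
term2 = 0.09/0.5 = 0.18.
chi^2 = 0.18 + 0.18 = 0.3600

0.3600


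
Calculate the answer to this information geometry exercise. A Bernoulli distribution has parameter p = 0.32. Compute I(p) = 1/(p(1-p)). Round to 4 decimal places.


For Bernoulli(p), Fisher information is I(p) = 1/(p*(1-p)).
p = 0.32, 1-p = 0.68.
p*(1-p) = 0.2176.
I(p) = 1/0.2176 = 4.5956

4.5956


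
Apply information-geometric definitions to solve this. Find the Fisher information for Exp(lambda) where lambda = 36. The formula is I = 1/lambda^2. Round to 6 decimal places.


Fisher information for exponential: I(lambda) = 1/lambda^2.
lambda = 36, lambda^2 = 1296.
I = 1/1296 = 0.000772

0.000772


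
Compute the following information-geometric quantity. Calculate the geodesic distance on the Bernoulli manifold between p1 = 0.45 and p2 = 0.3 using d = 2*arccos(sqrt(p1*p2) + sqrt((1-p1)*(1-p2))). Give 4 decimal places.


Geodesic distance on Bernoulli manifold:
d(p1,p2) = 2*arccos(sqrt(p1*p2) + sqrt((1-p1)*(1-p2))).
sqrt(p1*p2) = sqrt(0.45*0.3) = 0.367423.
sqrt((1-p1)*(1-p2)) = sqrt(0.55*0.7) = 0.620484.
arg = 0.367423 + 0.620484 = 0.987907.
d = 2*arccos(0.987907) = 0.3113

0.3113


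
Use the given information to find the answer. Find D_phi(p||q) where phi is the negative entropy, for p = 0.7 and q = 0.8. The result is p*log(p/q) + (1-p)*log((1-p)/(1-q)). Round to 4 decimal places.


Bregman divergence with negative entropy generator:
D = p*log(p/q) + (1-p)*log((1-p)/(1-q)).
p = 0.7, q = 0.8.
p*log(p/q) = 0.7*log(0.7/0.8) = -0.093472.
(1-p)*log((1-p)/(1-q)) = 0.3*log(0.3/0.2) = 0.12164.
D = -0.093472 + 0.12164 = 0.0282

0.0282


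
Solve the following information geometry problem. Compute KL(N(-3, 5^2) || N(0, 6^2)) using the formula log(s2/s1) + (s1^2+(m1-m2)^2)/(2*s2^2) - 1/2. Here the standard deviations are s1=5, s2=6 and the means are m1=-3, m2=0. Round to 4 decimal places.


KL divergence between normal distributions:
KL = log(s2/s1) + (s1^2 + (m1-m2)^2)/(2*s2^2) - 1/2.
log(6/5) = 0.182322.
(5^2 + (-3-0)^2)/(2*6^2) = (25 + 9)/72 = 0.472222.
KL = 0.182322 + 0.472222 - 0.5 = 0.1545

0.1545


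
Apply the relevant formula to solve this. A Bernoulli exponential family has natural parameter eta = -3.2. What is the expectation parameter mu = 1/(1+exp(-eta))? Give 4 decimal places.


Dual coordinate (expectation parameter) for Bernoulli:
mu = 1/(1+exp(-eta)).
eta = -3.2.
exp(-eta) = exp(3.2) = 24.53253.
mu = 1/(1+24.53253) = 0.0392

0.0392


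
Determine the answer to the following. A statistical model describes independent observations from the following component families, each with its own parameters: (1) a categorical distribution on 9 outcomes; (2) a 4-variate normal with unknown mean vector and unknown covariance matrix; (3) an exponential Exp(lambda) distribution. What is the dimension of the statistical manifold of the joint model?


The dimension of a statistical manifold equals the number of free
(independent) real parameters of the model. For a product of independent
blocks the parameter counts add.
- categorical on 9 outcomes (probabilities sum to 1): 9-1 = 8.
- 4-variate normal: 4 (mean) + 4*5/2 = 10 (symmetric covariance) = 14.
- exponential (lambda): 1.
Total = 8 + 14 + 1 = 23.
Dimension = 23

23


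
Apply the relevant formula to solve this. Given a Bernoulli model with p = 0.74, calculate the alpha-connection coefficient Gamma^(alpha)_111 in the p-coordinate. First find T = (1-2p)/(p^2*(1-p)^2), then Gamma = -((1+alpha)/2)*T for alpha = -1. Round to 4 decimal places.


Skewness (Amari-Chentsov) tensor: T = (1-2p)/(p^2*(1-p)^2).
p = 0.74, 1-2p = -0.48, p^2 = 0.5476, (1-p)^2 = 0.0676.
T = -0.48/(0.5476 * 0.0676) = -12.966749.
In the p-coordinate, Gamma^(alpha) = Gamma^(0) - (alpha/2)*T with Gamma^(0) = (1/2)*g'(p) = -T/2,
so Gamma^(alpha) = -((1+alpha)/2)*T.
alpha = -1, -(1+alpha)/2 = 0.0.
Gamma = 0.0 * -12.966749 = 0.0000

0.0000
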